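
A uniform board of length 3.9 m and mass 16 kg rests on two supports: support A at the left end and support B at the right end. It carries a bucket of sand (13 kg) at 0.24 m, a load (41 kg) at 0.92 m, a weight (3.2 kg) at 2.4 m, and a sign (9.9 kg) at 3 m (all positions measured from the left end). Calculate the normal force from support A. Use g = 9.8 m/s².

Take moments about support B.
Beam weight: 16 × 9.8 = 156.8 N down at 1.95 m → arm 1.95 m, τ = 156.8 × 1.95 = 305.8 N·m counterclockwise.
Bucket of sand: 13 × 9.8 = 127.4 N down at 0.24 m → arm 3.66 m, τ = 127.4 × 3.66 = 466.3 N·m counterclockwise.
Load: 41 × 9.8 = 401.8 N down at 0.92 m → arm 2.98 m, τ = 401.8 × 2.98 = 1197 N·m counterclockwise.
Weight: 3.2 × 9.8 = 31.36 N down at 2.4 m → arm 1.5 m, τ = 31.36 × 1.5 = 47.04 N·m counterclockwise.
Sign: 9.9 × 9.8 = 97.02 N down at 3 m → arm 0.9 m, τ = 97.02 × 0.9 = 87.32 N·m counterclockwise.
Net load moment about support B = 2103 N·m counterclockwise.
Reaction R at support A is upward at 0 m, arm 3.9 m → moment R × 3.9 clockwise.
Balancing moments: R × 3.9 = 2103, giving R = 539 N.

R_A ≈ 539 N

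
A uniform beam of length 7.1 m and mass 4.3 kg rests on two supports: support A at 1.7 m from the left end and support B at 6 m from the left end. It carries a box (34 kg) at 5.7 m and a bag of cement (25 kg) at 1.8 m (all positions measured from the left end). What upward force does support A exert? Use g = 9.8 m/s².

Take moments about support B.
Beam weight: 4.3 × 9.8 = 42.14 N down at 3.55 m → arm 2.45 m, τ = 42.14 × 2.45 = 103.2 N·m counterclockwise.
Box: 34 × 9.8 = 333.2 N down at 5.7 m → arm 0.3 m, τ = 333.2 × 0.3 = 99.96 N·m counterclockwise.
Bag of cement: 25 × 9.8 = 245 N down at 1.8 m → arm 4.2 m, τ = 245 × 4.2 = 1029 N·m counterclockwise.
Net load moment about support B = 1232 N·m counterclockwise.
Reaction R at support A is upward at 1.7 m, arm 4.3 m → moment R × 4.3 clockwise.
Στ = 0 ⇒ R × 4.3 = 1232 ⇒ R = 287 N.

R_A ≈ 287 N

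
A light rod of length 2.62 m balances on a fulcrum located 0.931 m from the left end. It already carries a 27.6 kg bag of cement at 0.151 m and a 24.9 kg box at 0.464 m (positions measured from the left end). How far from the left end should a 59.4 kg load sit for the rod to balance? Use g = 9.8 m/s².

About the fulcrum (at 0.931 m from the left end):
Bag of cement: 27.6 × 9.8 = 270.5 N down at 0.151 m → arm 0.78 m, τ = 270.5 × 0.78 = 211 N·m counterclockwise.
Box: 24.9 × 9.8 = 244 N down at 0.464 m → arm 0.467 m, τ = 244 × 0.467 = 113.9 N·m counterclockwise.
Net moment of existing loads = 324.9 N·m counterclockwise.
The load weighs 59.4 × 9.8 = 582.1 N and must supply an equal clockwise moment, so its lever arm about the fulcrum is 324.9 / 582.1 = 0.558 m.
That puts it at 0.931 + 0.558 = 1.49 m from the left end.

x ≈ 1.49 m from the left end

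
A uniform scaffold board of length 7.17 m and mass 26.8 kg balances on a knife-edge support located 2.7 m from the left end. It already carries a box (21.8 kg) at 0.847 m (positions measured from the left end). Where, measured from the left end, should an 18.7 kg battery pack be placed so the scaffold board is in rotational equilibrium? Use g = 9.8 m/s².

x ≈ 3.59 m from the left end

About the knife-edge support (at 2.7 m from the left end):
Beam weight: 26.8 × 9.8 = 262.6 N down at 3.585 m → arm 0.885 m, τ = 262.6 × 0.885 = 232.4 N·m clockwise.
Box: 21.8 × 9.8 = 213.6 N down at 0.847 m → arm 1.853 m, τ = 213.6 × 1.853 = 395.8 N·m counterclockwise.
Net moment of existing loads = 163.4 N·m counterclockwise.
The battery pack weighs 18.7 × 9.8 = 183.3 N and must supply an equal clockwise moment, so its lever arm about the knife-edge support is 163.4 / 183.3 = 0.891 m.
That puts it at 2.7 + 0.891 = 3.59 m from the left end.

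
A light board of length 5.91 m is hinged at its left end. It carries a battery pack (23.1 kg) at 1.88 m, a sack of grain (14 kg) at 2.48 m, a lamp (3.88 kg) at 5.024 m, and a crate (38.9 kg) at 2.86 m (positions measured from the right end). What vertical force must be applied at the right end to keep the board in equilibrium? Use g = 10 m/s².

F ≈ 445 N

Taking torques about the left end:
Battery pack: 23.1 × 10 = 231 N down at 1.88 m → arm 4.03 m, τ = 231 × 4.03 = 930.9 N·m clockwise.
Sack of grain: 14 × 10 = 140 N down at 2.48 m → arm 3.43 m, τ = 140 × 3.43 = 480.2 N·m clockwise.
Lamp: 3.88 × 10 = 38.8 N down at 5.024 m → arm 0.886 m, τ = 38.8 × 0.886 = 34.38 N·m clockwise.
Crate: 38.9 × 10 = 389 N down at 2.86 m → arm 3.05 m, τ = 389 × 3.05 = 1186 N·m clockwise.
Net moment of the loads = 2631 N·m clockwise.
The upward force F acts at the right end, arm 5.91 m, giving F × 5.91 counterclockwise.
Balancing moments: F × 5.91 = 2631, giving F = 2631 / 5.91 = 445 N.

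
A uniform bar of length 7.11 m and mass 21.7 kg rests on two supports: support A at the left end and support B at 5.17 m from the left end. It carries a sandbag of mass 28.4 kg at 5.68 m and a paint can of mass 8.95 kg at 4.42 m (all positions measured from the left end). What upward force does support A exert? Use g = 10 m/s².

R_A ≈ 52.8 N

Sum moments about support B (its reaction then has zero moment arm).
Beam weight: 21.7 × 10 = 217 N down at 3.555 m → arm 1.615 m, τ = 217 × 1.615 = 350.5 N·m counterclockwise.
Sandbag: 28.4 × 10 = 284 N down at 5.68 m → arm 0.51 m, τ = 284 × 0.51 = 144.8 N·m clockwise.
Paint can: 8.95 × 10 = 89.5 N down at 4.42 m → arm 0.75 m, τ = 89.5 × 0.75 = 67.12 N·m counterclockwise.
Net load moment about support B = 272.8 N·m counterclockwise.
Reaction R at support A is upward at 0 m, arm 5.17 m → moment R × 5.17 clockwise.
Στ = 0 ⇒ R × 5.17 = 272.8 ⇒ R = 52.8 N.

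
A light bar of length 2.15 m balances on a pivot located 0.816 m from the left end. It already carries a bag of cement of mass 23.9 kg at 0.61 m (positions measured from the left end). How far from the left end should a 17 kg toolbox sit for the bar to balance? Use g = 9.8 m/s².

Sum moments about the pivot (at 0.816 m from the left end) (the support reaction has zero arm there).
Bag of cement: 23.9 × 9.8 = 234.2 N down at 0.61 m → arm 0.206 m, τ = 234.2 × 0.206 = 48.25 N·m counterclockwise.
Net moment of existing loads = 48.25 N·m counterclockwise.
The toolbox weighs 17 × 9.8 = 166.6 N and must supply an equal clockwise moment, so its lever arm about the pivot is 48.25 / 166.6 = 0.29 m.
That puts it at 0.816 + 0.29 = 1.11 m from the left end.

x ≈ 1.11 m from the left end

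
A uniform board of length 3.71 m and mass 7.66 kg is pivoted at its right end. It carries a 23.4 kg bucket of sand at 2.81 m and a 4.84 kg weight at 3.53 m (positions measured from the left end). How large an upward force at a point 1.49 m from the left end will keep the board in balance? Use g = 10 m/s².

F ≈ 163 N

About the right end:
Beam weight: 7.66 × 10 = 76.6 N down at 1.855 m → arm 1.855 m, τ = 76.6 × 1.855 = 142.1 N·m counterclockwise.
Bucket of sand: 23.4 × 10 = 234 N down at 2.81 m → arm 0.9 m, τ = 234 × 0.9 = 210.6 N·m counterclockwise.
Weight: 4.84 × 10 = 48.4 N down at 3.53 m → arm 0.18 m, τ = 48.4 × 0.18 = 8.712 N·m counterclockwise.
Net moment of the loads = 361.4 N·m counterclockwise.
The upward force F acts at a point 1.49 m from the left end, arm 2.22 m, giving F × 2.22 clockwise.
Setting net torque to zero: F × 2.22 = 361.4 → F = 361.4 / 2.22 = 163 N.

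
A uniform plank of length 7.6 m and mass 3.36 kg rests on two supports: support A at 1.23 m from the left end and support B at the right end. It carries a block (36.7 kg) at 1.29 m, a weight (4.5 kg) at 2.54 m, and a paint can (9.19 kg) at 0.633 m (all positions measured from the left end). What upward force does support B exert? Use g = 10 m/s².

R_B ≈ 17.7 N

About support A:
Beam weight: 3.36 × 10 = 33.6 N down at 3.8 m → arm 2.57 m, τ = 33.6 × 2.57 = 86.35 N·m clockwise.
Block: 36.7 × 10 = 367 N down at 1.29 m → arm 0.06 m, τ = 367 × 0.06 = 22.02 N·m clockwise.
Weight: 4.5 × 10 = 45 N down at 2.54 m → arm 1.31 m, τ = 45 × 1.31 = 58.95 N·m clockwise.
Paint can: 9.19 × 10 = 91.9 N down at 0.633 m → arm 0.597 m, τ = 91.9 × 0.597 = 54.86 N·m counterclockwise.
Net load moment about support A = 112.5 N·m clockwise.
Reaction R at support B is upward at 7.6 m, arm 6.37 m → moment R × 6.37 counterclockwise.
For rotational equilibrium, R × 6.37 = 112.5, so R = 17.7 N.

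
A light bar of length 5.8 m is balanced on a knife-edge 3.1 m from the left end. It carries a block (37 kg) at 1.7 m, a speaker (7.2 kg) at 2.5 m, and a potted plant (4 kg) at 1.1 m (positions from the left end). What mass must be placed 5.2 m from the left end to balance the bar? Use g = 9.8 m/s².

m ≈ 30.5 kg

About the knife-edge (at 3.1 m from the left end):
Block: 37 × 9.8 = 362.6 N down at 1.7 m → arm 1.4 m, τ = 362.6 × 1.4 = 507.6 N·m counterclockwise.
Speaker: 7.2 × 9.8 = 70.56 N down at 2.5 m → arm 0.6 m, τ = 70.56 × 0.6 = 42.34 N·m counterclockwise.
Potted plant: 4 × 9.8 = 39.2 N down at 1.1 m → arm 2 m, τ = 39.2 × 2 = 78.4 N·m counterclockwise.
Net moment of known loads = 628.3 N·m counterclockwise.
An unknown mass m at 5.2 m has arm 2.1 m; its moment is m·g·2.1 clockwise.
Balancing moments: m × 9.8 × 2.1 = 628.3, giving m = 628.3 / (9.8 × 2.1) = 30.5 kg.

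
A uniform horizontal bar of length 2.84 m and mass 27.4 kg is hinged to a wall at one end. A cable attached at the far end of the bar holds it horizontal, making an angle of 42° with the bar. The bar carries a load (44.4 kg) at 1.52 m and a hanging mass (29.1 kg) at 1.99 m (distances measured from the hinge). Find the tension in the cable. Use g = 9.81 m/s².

T ≈ 848 N

About the hinge:
Beam weight: 27.4 × 9.81 = 268.8 N down at 1.42 m → arm 1.42 m, τ = 268.8 × 1.42 = 381.7 N·m clockwise.
Load: 44.4 × 9.81 = 435.6 N down at 1.52 m → arm 1.52 m, τ = 435.6 × 1.52 = 662.1 N·m clockwise.
Hanging mass: 29.1 × 9.81 = 285.5 N down at 1.99 m → arm 1.99 m, τ = 285.5 × 1.99 = 568.1 N·m clockwise.
Total clockwise load moment = 1612 N·m.
The cable tension T acts at 2.84 m; only its component perpendicular to the bar, T sinθ, produces torque. sin 42° = 0.6691.
Setting net torque to zero: T × 2.84 × 0.6691 = 1612 → T = 1612 / 1.9 = 848 N.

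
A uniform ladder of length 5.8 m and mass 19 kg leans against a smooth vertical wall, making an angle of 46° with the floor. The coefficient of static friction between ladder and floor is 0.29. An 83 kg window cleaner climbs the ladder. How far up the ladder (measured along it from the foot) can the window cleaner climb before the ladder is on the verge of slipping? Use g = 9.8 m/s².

d ≈ 1.48 m

Sum moments about the foot of the ladder (the floor normal and friction both act there and drop out).
Ladder weight 19×9.8 = 186.2 N acts at 2.9 m along the ladder; its horizontal arm is 2.9·cos46° = 2.015 m → τ = 375.2 N·m clockwise.
Window cleaner weight 83×9.8 = 813.4 N at distance d → arm d·cos46° → τ = 813.4·d·0.6947 clockwise.
Wall normal N at the top has arm L sinθ = 4.172 m counterclockwise, so Στ = 0 gives N·4.172 = 375.2 + 565.1·d.
ΣFy = 0 ⇒ N_floor = 999.6 N, so the maximum friction is μ_s·N_floor = 0.29×999.6 = 289.9 N. ΣFx = 0 ⇒ N_wall = f, so at the slipping point N = 289.9 N.
Substituting: 289.9×4.172 = 375.2 + 565.1·d ⇒ d = (1209 − 375.2) / 565.1 = 1.48 m.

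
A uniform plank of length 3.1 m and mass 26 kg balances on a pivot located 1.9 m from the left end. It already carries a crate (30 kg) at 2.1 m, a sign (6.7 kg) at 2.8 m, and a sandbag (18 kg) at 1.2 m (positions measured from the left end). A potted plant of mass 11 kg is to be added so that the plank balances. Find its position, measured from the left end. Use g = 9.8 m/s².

x ≈ 2.78 m from the left end

About the pivot (at 1.9 m from the left end):
Beam weight: 26 × 9.8 = 254.8 N down at 1.55 m → arm 0.35 m, τ = 254.8 × 0.35 = 89.18 N·m counterclockwise.
Crate: 30 × 9.8 = 294 N down at 2.1 m → arm 0.2 m, τ = 294 × 0.2 = 58.8 N·m clockwise.
Sign: 6.7 × 9.8 = 65.66 N down at 2.8 m → arm 0.9 m, τ = 65.66 × 0.9 = 59.09 N·m clockwise.
Sandbag: 18 × 9.8 = 176.4 N down at 1.2 m → arm 0.7 m, τ = 176.4 × 0.7 = 123.5 N·m counterclockwise.
Net moment of existing loads = 94.79 N·m counterclockwise.
The potted plant weighs 11 × 9.8 = 107.8 N and must supply an equal clockwise moment, so its lever arm about the pivot is 94.79 / 107.8 = 0.879 m.
That puts it at 1.9 + 0.879 = 2.78 m from the left end.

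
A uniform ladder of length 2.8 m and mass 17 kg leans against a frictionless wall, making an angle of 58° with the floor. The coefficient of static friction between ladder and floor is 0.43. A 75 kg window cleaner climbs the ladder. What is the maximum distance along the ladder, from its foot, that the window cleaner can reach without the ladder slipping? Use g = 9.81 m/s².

d ≈ 2.05 m

About the foot of the ladder:
Ladder weight 17×9.81 = 166.8 N acts at 1.4 m along the ladder; its horizontal arm is 1.4·cos58° = 0.7419 m → τ = 123.7 N·m clockwise.
Window cleaner weight 75×9.81 = 735.8 N at distance d → arm d·cos58° → τ = 735.8·d·0.5299 clockwise.
Wall normal N at the top has arm L sinθ = 2.375 m counterclockwise, so Στ = 0 gives N·2.375 = 123.7 + 389.9·d.
ΣFy = 0 ⇒ N_floor = 902.6 N, so the maximum friction is μ_s·N_floor = 0.43×902.6 = 388.1 N. ΣFx = 0 ⇒ N_wall = f, so at the slipping point N = 388.1 N.
Substituting: 388.1×2.375 = 123.7 + 389.9·d ⇒ d = (921.7 − 123.7) / 389.9 = 2.05 m.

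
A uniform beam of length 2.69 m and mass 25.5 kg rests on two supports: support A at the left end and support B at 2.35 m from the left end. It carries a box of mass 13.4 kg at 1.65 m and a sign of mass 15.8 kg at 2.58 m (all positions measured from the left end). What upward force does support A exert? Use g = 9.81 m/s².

About support B:
Beam weight: 25.5 × 9.81 = 250.2 N down at 1.345 m → arm 1.005 m, τ = 250.2 × 1.005 = 251.5 N·m counterclockwise.
Box: 13.4 × 9.81 = 131.5 N down at 1.65 m → arm 0.7 m, τ = 131.5 × 0.7 = 92.05 N·m counterclockwise.
Sign: 15.8 × 9.81 = 155 N down at 2.58 m → arm 0.23 m, τ = 155 × 0.23 = 35.65 N·m clockwise.
Net load moment about support B = 307.9 N·m counterclockwise.
Reaction R at support A is upward at 0 m, arm 2.35 m → moment R × 2.35 clockwise.
Setting net torque to zero: R × 2.35 = 307.9 → R = 131 N.

R_A ≈ 131 N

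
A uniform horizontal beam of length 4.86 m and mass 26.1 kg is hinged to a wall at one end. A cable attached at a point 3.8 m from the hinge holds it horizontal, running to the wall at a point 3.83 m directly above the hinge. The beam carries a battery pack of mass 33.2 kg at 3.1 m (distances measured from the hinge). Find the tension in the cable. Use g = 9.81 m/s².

T ≈ 605 N

Take moments about the hinge.
Beam weight: 26.1 × 9.81 = 256 N down at 2.43 m → arm 2.43 m, τ = 256 × 2.43 = 622.1 N·m clockwise.
Battery pack: 33.2 × 9.81 = 325.7 N down at 3.1 m → arm 3.1 m, τ = 325.7 × 3.1 = 1010 N·m clockwise.
Total clockwise load moment = 1632 N·m.
The cable tension T acts at 3.8 m; only its component perpendicular to the beam, T sinθ, produces torque. sinθ = h/√(h²+d²) = 3.83/√(3.83²+3.8²) = 0.7099.
For rotational equilibrium, T × 3.8 × 0.7099 = 1632, so T = 1632 / 2.698 = 605 N.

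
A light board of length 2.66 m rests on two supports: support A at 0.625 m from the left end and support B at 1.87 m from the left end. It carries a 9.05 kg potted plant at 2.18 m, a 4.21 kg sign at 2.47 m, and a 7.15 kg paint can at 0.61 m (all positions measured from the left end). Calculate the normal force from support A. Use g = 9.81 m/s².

Taking torques about support B:
Potted plant: 9.05 × 9.81 = 88.78 N down at 2.18 m → arm 0.31 m, τ = 88.78 × 0.31 = 27.52 N·m clockwise.
Sign: 4.21 × 9.81 = 41.3 N down at 2.47 m → arm 0.6 m, τ = 41.3 × 0.6 = 24.78 N·m clockwise.
Paint can: 7.15 × 9.81 = 70.14 N down at 0.61 m → arm 1.26 m, τ = 70.14 × 1.26 = 88.38 N·m counterclockwise.
Net load moment about support B = 36.08 N·m counterclockwise.
Reaction R at support A is upward at 0.625 m, arm 1.245 m → moment R × 1.245 clockwise.
For rotational equilibrium, R × 1.245 = 36.08, so R = 29 N.

R_A ≈ 29 N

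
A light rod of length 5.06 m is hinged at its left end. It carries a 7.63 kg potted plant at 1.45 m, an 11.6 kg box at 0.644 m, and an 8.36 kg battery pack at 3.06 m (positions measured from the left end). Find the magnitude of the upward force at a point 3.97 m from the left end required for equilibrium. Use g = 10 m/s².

Sum moments about the left end (the unknown pivot reaction has zero arm there).
Potted plant: 7.63 × 10 = 76.3 N down at 1.45 m → arm 1.45 m, τ = 76.3 × 1.45 = 110.6 N·m clockwise.
Box: 11.6 × 10 = 116 N down at 0.644 m → arm 0.644 m, τ = 116 × 0.644 = 74.7 N·m clockwise.
Battery pack: 8.36 × 10 = 83.6 N down at 3.06 m → arm 3.06 m, τ = 83.6 × 3.06 = 255.8 N·m clockwise.
Net moment of the loads = 441.1 N·m clockwise.
The upward force F acts at a point 3.97 m from the left end, arm 3.97 m, giving F × 3.97 counterclockwise.
For rotational equilibrium, F × 3.97 = 441.1, so F = 441.1 / 3.97 = 111 N.

F ≈ 111 N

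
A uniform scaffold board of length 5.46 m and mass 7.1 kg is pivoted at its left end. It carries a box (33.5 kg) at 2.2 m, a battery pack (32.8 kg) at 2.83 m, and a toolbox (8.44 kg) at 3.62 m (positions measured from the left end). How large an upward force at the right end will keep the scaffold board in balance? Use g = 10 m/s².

F ≈ 396 N

Choose the left end as the axis so the unknown pivot reaction has zero arm there.
Beam weight: 7.1 × 10 = 71 N down at 2.73 m → arm 2.73 m, τ = 71 × 2.73 = 193.8 N·m clockwise.
Box: 33.5 × 10 = 335 N down at 2.2 m → arm 2.2 m, τ = 335 × 2.2 = 737 N·m clockwise.
Battery pack: 32.8 × 10 = 328 N down at 2.83 m → arm 2.83 m, τ = 328 × 2.83 = 928.2 N·m clockwise.
Toolbox: 8.44 × 10 = 84.4 N down at 3.62 m → arm 3.62 m, τ = 84.4 × 3.62 = 305.5 N·m clockwise.
Net moment of the loads = 2164 N·m clockwise.
The upward force F acts at the right end, arm 5.46 m, giving F × 5.46 counterclockwise.
Balancing moments: F × 5.46 = 2164, giving F = 2164 / 5.46 = 396 N.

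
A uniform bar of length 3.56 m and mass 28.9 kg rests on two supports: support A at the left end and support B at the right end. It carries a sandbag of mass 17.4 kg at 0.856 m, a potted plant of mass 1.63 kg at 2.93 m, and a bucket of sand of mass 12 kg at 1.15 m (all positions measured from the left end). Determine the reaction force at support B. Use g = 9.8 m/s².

Sum moments about support A (its reaction then has zero moment arm).
Beam weight: 28.9 × 9.8 = 283.2 N down at 1.78 m → arm 1.78 m, τ = 283.2 × 1.78 = 504.1 N·m clockwise.
Sandbag: 17.4 × 9.8 = 170.5 N down at 0.856 m → arm 0.856 m, τ = 170.5 × 0.856 = 145.9 N·m clockwise.
Potted plant: 1.63 × 9.8 = 15.97 N down at 2.93 m → arm 2.93 m, τ = 15.97 × 2.93 = 46.79 N·m clockwise.
Bucket of sand: 12 × 9.8 = 117.6 N down at 1.15 m → arm 1.15 m, τ = 117.6 × 1.15 = 135.2 N·m clockwise.
Net load moment about support A = 832 N·m clockwise.
Reaction R at support B is upward at 3.56 m, arm 3.56 m → moment R × 3.56 counterclockwise.
Setting net torque to zero: R × 3.56 = 832 → R = 234 N.

R_B ≈ 234 N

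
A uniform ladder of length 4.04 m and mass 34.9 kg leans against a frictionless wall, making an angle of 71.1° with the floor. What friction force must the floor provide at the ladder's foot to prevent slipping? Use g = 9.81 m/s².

About the foot of the ladder:
Ladder weight 34.9×9.81 = 342.4 N acts at 2.02 m along the ladder; its horizontal arm is 2.02·cos71.1° = 0.6543 m → τ = 224 N·m clockwise.
Wall normal N acts horizontally at the top; its moment arm is the height L sinθ = 4.04·sin71.1° = 3.822 m, counterclockwise.
Balancing moments: N × 3.822 = 224, giving N = 58.6 N.
ΣFx = 0: friction at the foot balances the wall's push, so f = N_wall = 58.6 N.

f ≈ 58.6 N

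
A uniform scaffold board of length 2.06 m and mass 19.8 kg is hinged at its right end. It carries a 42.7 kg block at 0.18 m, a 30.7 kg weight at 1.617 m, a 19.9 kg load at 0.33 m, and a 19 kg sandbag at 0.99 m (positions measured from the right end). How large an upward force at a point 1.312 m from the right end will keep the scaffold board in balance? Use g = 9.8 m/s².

F ≈ 770 N

Taking torques about the right end:
Beam weight: 19.8 × 9.8 = 194 N down at 1.03 m → arm 1.03 m, τ = 194 × 1.03 = 199.8 N·m counterclockwise.
Block: 42.7 × 9.8 = 418.5 N down at 0.18 m → arm 0.18 m, τ = 418.5 × 0.18 = 75.33 N·m counterclockwise.
Weight: 30.7 × 9.8 = 300.9 N down at 1.617 m → arm 1.617 m, τ = 300.9 × 1.617 = 486.6 N·m counterclockwise.
Load: 19.9 × 9.8 = 195 N down at 0.33 m → arm 0.33 m, τ = 195 × 0.33 = 64.35 N·m counterclockwise.
Sandbag: 19 × 9.8 = 186.2 N down at 0.99 m → arm 0.99 m, τ = 186.2 × 0.99 = 184.3 N·m counterclockwise.
Net moment of the loads = 1010 N·m counterclockwise.
The upward force F acts at a point 1.312 m from the right end, arm 1.312 m, giving F × 1.312 clockwise.
Στ = 0 ⇒ F × 1.312 = 1010 ⇒ F = 1010 / 1.312 = 770 N.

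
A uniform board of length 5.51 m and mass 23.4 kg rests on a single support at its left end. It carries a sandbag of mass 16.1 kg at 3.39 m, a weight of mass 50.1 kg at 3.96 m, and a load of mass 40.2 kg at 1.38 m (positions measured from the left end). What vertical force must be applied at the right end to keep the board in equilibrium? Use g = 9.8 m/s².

F ≈ 663 N

About the left end:
Beam weight: 23.4 × 9.8 = 229.3 N down at 2.755 m → arm 2.755 m, τ = 229.3 × 2.755 = 631.7 N·m clockwise.
Sandbag: 16.1 × 9.8 = 157.8 N down at 3.39 m → arm 3.39 m, τ = 157.8 × 3.39 = 534.9 N·m clockwise.
Weight: 50.1 × 9.8 = 491 N down at 3.96 m → arm 3.96 m, τ = 491 × 3.96 = 1944 N·m clockwise.
Load: 40.2 × 9.8 = 394 N down at 1.38 m → arm 1.38 m, τ = 394 × 1.38 = 543.7 N·m clockwise.
Net moment of the loads = 3654 N·m clockwise.
The upward force F acts at the right end, arm 5.51 m, giving F × 5.51 counterclockwise.
Balancing moments: F × 5.51 = 3654, giving F = 3654 / 5.51 = 663 N.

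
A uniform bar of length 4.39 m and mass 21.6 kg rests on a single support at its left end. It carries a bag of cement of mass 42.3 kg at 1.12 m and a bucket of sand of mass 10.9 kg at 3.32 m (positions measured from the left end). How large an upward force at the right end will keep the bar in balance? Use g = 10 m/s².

F ≈ 298 N

About the left end:
Beam weight: 21.6 × 10 = 216 N down at 2.195 m → arm 2.195 m, τ = 216 × 2.195 = 474.1 N·m clockwise.
Bag of cement: 42.3 × 10 = 423 N down at 1.12 m → arm 1.12 m, τ = 423 × 1.12 = 473.8 N·m clockwise.
Bucket of sand: 10.9 × 10 = 109 N down at 3.32 m → arm 3.32 m, τ = 109 × 3.32 = 361.9 N·m clockwise.
Net moment of the loads = 1310 N·m clockwise.
The upward force F acts at the right end, arm 4.39 m, giving F × 4.39 counterclockwise.
Στ = 0 ⇒ F × 4.39 = 1310 ⇒ F = 1310 / 4.39 = 298 N.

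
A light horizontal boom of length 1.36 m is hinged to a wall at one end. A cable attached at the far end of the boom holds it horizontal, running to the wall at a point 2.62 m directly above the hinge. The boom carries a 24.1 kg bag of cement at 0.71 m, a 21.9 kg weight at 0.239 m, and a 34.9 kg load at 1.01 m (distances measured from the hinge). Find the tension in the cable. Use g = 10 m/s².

T ≈ 477 N

Sum moments about the hinge (the unknown hinge reaction has zero arm there).
Bag of cement: 24.1 × 10 = 241 N down at 0.71 m → arm 0.71 m, τ = 241 × 0.71 = 171.1 N·m clockwise.
Weight: 21.9 × 10 = 219 N down at 0.239 m → arm 0.239 m, τ = 219 × 0.239 = 52.34 N·m clockwise.
Load: 34.9 × 10 = 349 N down at 1.01 m → arm 1.01 m, τ = 349 × 1.01 = 352.5 N·m clockwise.
Total clockwise load moment = 575.9 N·m.
The cable tension T acts at 1.36 m; only its component perpendicular to the boom, T sinθ, produces torque. sinθ = h/√(h²+d²) = 2.62/√(2.62²+1.36²) = 0.8875.
Στ = 0 ⇒ T × 1.36 × 0.8875 = 575.9 ⇒ T = 575.9 / 1.207 = 477 N.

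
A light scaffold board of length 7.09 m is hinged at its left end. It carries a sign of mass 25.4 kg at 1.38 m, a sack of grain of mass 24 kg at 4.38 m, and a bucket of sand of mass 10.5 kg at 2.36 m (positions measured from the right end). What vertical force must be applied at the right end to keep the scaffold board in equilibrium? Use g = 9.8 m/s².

About the left end:
Sign: 25.4 × 9.8 = 248.9 N down at 1.38 m → arm 5.71 m, τ = 248.9 × 5.71 = 1421 N·m clockwise.
Sack of grain: 24 × 9.8 = 235.2 N down at 4.38 m → arm 2.71 m, τ = 235.2 × 2.71 = 637.4 N·m clockwise.
Bucket of sand: 10.5 × 9.8 = 102.9 N down at 2.36 m → arm 4.73 m, τ = 102.9 × 4.73 = 486.7 N·m clockwise.
Net moment of the loads = 2545 N·m clockwise.
The upward force F acts at the right end, arm 7.09 m, giving F × 7.09 counterclockwise.
Στ = 0 ⇒ F × 7.09 = 2545 ⇒ F = 2545 / 7.09 = 359 N.

F ≈ 359 N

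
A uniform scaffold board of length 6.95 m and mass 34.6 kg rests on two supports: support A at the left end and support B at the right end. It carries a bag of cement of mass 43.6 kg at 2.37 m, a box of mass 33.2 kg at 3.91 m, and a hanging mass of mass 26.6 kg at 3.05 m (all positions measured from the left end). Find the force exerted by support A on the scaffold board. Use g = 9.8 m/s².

R_A ≈ 740 N

Choose support B as the axis so its reaction then has zero moment arm.
Beam weight: 34.6 × 9.8 = 339.1 N down at 3.475 m → arm 3.475 m, τ = 339.1 × 3.475 = 1178 N·m counterclockwise.
Bag of cement: 43.6 × 9.8 = 427.3 N down at 2.37 m → arm 4.58 m, τ = 427.3 × 4.58 = 1957 N·m counterclockwise.
Box: 33.2 × 9.8 = 325.4 N down at 3.91 m → arm 3.04 m, τ = 325.4 × 3.04 = 989.2 N·m counterclockwise.
Hanging mass: 26.6 × 9.8 = 260.7 N down at 3.05 m → arm 3.9 m, τ = 260.7 × 3.9 = 1017 N·m counterclockwise.
Net load moment about support B = 5141 N·m counterclockwise.
Reaction R at support A is upward at 0 m, arm 6.95 m → moment R × 6.95 clockwise.
For rotational equilibrium, R × 6.95 = 5141, so R = 740 N.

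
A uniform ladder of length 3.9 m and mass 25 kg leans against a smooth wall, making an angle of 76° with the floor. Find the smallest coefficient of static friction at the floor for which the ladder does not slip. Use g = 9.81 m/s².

About the foot of the ladder:
Ladder weight 25×9.81 = 245.2 N acts at 1.95 m along the ladder; its horizontal arm is 1.95·cos76° = 0.4717 m → τ = 115.7 N·m clockwise.
Wall normal N acts horizontally at the top; its moment arm is the height L sinθ = 3.9·sin76° = 3.784 m, counterclockwise.
Balancing moments: N × 3.784 = 115.7, giving N = 30.58 N.
ΣFx = 0 ⇒ f = N_wall = 30.58 N. ΣFy = 0 ⇒ N_floor = 245.2 N.
μ_min = f / N_floor = 30.58 / 245.2 = 0.125.

μ_min ≈ 0.125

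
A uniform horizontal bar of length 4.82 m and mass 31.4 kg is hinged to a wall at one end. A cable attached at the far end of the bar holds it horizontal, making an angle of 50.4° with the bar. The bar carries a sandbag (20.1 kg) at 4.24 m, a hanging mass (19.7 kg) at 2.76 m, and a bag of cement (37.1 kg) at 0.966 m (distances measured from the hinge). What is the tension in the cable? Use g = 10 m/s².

Take moments about the hinge.
Beam weight: 31.4 × 10 = 314 N down at 2.41 m → arm 2.41 m, τ = 314 × 2.41 = 756.7 N·m clockwise.
Sandbag: 20.1 × 10 = 201 N down at 4.24 m → arm 4.24 m, τ = 201 × 4.24 = 852.2 N·m clockwise.
Hanging mass: 19.7 × 10 = 197 N down at 2.76 m → arm 2.76 m, τ = 197 × 2.76 = 543.7 N·m clockwise.
Bag of cement: 37.1 × 10 = 371 N down at 0.966 m → arm 0.966 m, τ = 371 × 0.966 = 358.4 N·m clockwise.
Total clockwise load moment = 2511 N·m.
The cable tension T acts at 4.82 m; only its component perpendicular to the bar, T sinθ, produces torque. sin 50.4° = 0.7705.
Στ = 0 ⇒ T × 4.82 × 0.7705 = 2511 ⇒ T = 2511 / 3.714 = 676 N.

T ≈ 676 N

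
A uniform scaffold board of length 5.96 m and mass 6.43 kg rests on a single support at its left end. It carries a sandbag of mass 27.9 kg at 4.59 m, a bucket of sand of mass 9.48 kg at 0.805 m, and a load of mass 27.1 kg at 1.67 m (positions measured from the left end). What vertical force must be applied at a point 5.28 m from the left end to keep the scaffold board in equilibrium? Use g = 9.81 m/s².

F ≈ 372 N

About the left end:
Beam weight: 6.43 × 9.81 = 63.08 N down at 2.98 m → arm 2.98 m, τ = 63.08 × 2.98 = 188 N·m clockwise.
Sandbag: 27.9 × 9.81 = 273.7 N down at 4.59 m → arm 4.59 m, τ = 273.7 × 4.59 = 1256 N·m clockwise.
Bucket of sand: 9.48 × 9.81 = 93 N down at 0.805 m → arm 0.805 m, τ = 93 × 0.805 = 74.87 N·m clockwise.
Load: 27.1 × 9.81 = 265.9 N down at 1.67 m → arm 1.67 m, τ = 265.9 × 1.67 = 444.1 N·m clockwise.
Net moment of the loads = 1963 N·m clockwise.
The upward force F acts at a point 5.28 m from the left end, arm 5.28 m, giving F × 5.28 counterclockwise.
Στ = 0 ⇒ F × 5.28 = 1963 ⇒ F = 1963 / 5.28 = 372 N.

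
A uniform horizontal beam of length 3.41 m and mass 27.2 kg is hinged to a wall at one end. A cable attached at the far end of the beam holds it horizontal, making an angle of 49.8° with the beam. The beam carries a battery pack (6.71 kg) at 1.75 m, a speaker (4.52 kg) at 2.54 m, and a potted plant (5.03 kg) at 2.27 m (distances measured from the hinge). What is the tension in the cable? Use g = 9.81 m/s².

T ≈ 305 N

Sum moments about the hinge (the unknown hinge reaction has zero arm there).
Beam weight: 27.2 × 9.81 = 266.8 N down at 1.705 m → arm 1.705 m, τ = 266.8 × 1.705 = 454.9 N·m clockwise.
Battery pack: 6.71 × 9.81 = 65.83 N down at 1.75 m → arm 1.75 m, τ = 65.83 × 1.75 = 115.2 N·m clockwise.
Speaker: 4.52 × 9.81 = 44.34 N down at 2.54 m → arm 2.54 m, τ = 44.34 × 2.54 = 112.6 N·m clockwise.
Potted plant: 5.03 × 9.81 = 49.34 N down at 2.27 m → arm 2.27 m, τ = 49.34 × 2.27 = 112 N·m clockwise.
Total clockwise load moment = 794.7 N·m.
The cable tension T acts at 3.41 m; only its component perpendicular to the beam, T sinθ, produces torque. sin 49.8° = 0.7638.
For rotational equilibrium, T × 3.41 × 0.7638 = 794.7, so T = 794.7 / 2.605 = 305 N.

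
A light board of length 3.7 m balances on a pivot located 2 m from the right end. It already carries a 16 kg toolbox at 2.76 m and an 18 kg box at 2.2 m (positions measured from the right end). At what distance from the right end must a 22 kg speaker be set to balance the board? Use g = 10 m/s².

x ≈ 1.28 m from the right end

Sum moments about the pivot (at 2 m from the right end) (the support reaction has zero arm there).
Toolbox: 16 × 10 = 160 N down at 2.76 m → arm 0.76 m, τ = 160 × 0.76 = 121.6 N·m counterclockwise.
Box: 18 × 10 = 180 N down at 2.2 m → arm 0.2 m, τ = 180 × 0.2 = 36 N·m counterclockwise.
Net moment of existing loads = 157.6 N·m counterclockwise.
The speaker weighs 22 × 10 = 220 N and must supply an equal clockwise moment, so its lever arm about the pivot is 157.6 / 220 = 0.716 m.
That puts it at 2 − 0.716 = 1.28 m from the right end.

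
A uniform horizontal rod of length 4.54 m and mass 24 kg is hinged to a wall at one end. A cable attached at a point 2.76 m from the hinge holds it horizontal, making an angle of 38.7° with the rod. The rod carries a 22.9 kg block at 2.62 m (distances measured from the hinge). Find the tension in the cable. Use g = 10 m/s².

Choose the hinge as the axis so the unknown hinge reaction has zero arm there.
Beam weight: 24 × 10 = 240 N down at 2.27 m → arm 2.27 m, τ = 240 × 2.27 = 544.8 N·m clockwise.
Block: 22.9 × 10 = 229 N down at 2.62 m → arm 2.62 m, τ = 229 × 2.62 = 600 N·m clockwise.
Total clockwise load moment = 1145 N·m.
The cable tension T acts at 2.76 m; only its component perpendicular to the rod, T sinθ, produces torque. sin 38.7° = 0.6252.
For rotational equilibrium, T × 2.76 × 0.6252 = 1145, so T = 1145 / 1.726 = 663 N.

T ≈ 663 N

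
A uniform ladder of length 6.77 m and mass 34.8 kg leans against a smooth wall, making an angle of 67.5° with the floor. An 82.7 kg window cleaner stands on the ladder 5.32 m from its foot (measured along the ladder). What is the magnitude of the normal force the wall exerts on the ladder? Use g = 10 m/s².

N_wall ≈ 341 N

Sum moments about the foot of the ladder (the floor normal and friction both act there and drop out).
Ladder weight 34.8×10 = 348 N acts at 3.385 m along the ladder; its horizontal arm is 3.385·cos67.5° = 1.295 m → τ = 450.7 N·m clockwise.
Window cleaner: 82.7×10 = 827 N at 5.32 m → arm 2.036 m → τ = 1684 N·m clockwise.
Wall normal N acts horizontally at the top; its moment arm is the height L sinθ = 6.77·sin67.5° = 6.255 m, counterclockwise.
Setting net torque to zero: N × 6.255 = 2135 → N = 341 N.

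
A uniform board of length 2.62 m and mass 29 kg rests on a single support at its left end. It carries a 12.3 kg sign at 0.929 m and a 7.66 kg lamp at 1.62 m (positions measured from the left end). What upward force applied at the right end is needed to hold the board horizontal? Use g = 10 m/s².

About the left end:
Beam weight: 29 × 10 = 290 N down at 1.31 m → arm 1.31 m, τ = 290 × 1.31 = 379.9 N·m clockwise.
Sign: 12.3 × 10 = 123 N down at 0.929 m → arm 0.929 m, τ = 123 × 0.929 = 114.3 N·m clockwise.
Lamp: 7.66 × 10 = 76.6 N down at 1.62 m → arm 1.62 m, τ = 76.6 × 1.62 = 124.1 N·m clockwise.
Net moment of the loads = 618.3 N·m clockwise.
The upward force F acts at the right end, arm 2.62 m, giving F × 2.62 counterclockwise.
Setting net torque to zero: F × 2.62 = 618.3 → F = 618.3 / 2.62 = 236 N.

F ≈ 236 N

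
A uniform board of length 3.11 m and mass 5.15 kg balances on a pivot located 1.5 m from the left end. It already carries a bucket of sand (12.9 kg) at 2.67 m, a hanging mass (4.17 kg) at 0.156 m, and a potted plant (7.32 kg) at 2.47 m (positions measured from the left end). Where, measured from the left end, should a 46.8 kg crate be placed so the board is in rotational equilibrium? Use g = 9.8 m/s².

Sum moments about the pivot (at 1.5 m from the left end) (the support reaction has zero arm there).
Beam weight: 5.15 × 9.8 = 50.47 N down at 1.555 m → arm 0.055 m, τ = 50.47 × 0.055 = 2.776 N·m clockwise.
Bucket of sand: 12.9 × 9.8 = 126.4 N down at 2.67 m → arm 1.17 m, τ = 126.4 × 1.17 = 147.9 N·m clockwise.
Hanging mass: 4.17 × 9.8 = 40.87 N down at 0.156 m → arm 1.344 m, τ = 40.87 × 1.344 = 54.93 N·m counterclockwise.
Potted plant: 7.32 × 9.8 = 71.74 N down at 2.47 m → arm 0.97 m, τ = 71.74 × 0.97 = 69.59 N·m clockwise.
Net moment of existing loads = 165.3 N·m clockwise.
The crate weighs 46.8 × 9.8 = 458.6 N and must supply an equal counterclockwise moment, so its lever arm about the pivot is 165.3 / 458.6 = 0.36 m.
That puts it at 1.5 − 0.36 = 1.14 m from the left end.

x ≈ 1.14 m from the left end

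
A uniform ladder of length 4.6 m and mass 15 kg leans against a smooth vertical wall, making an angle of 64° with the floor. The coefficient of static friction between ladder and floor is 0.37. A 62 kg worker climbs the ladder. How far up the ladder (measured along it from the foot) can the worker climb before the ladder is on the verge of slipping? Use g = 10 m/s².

d ≈ 3.78 m

About the foot of the ladder:
Ladder weight 15×10 = 150 N acts at 2.3 m along the ladder; its horizontal arm is 2.3·cos64° = 1.008 m → τ = 151.2 N·m clockwise.
Worker weight 62×10 = 620 N at distance d → arm d·cos64° → τ = 620·d·0.4384 clockwise.
Wall normal N at the top has arm L sinθ = 4.134 m counterclockwise, so Στ = 0 gives N·4.134 = 151.2 + 271.8·d.
ΣFy = 0 ⇒ N_floor = 770 N, so the maximum friction is μ_s·N_floor = 0.37×770 = 284.9 N. ΣFx = 0 ⇒ N_wall = f, so at the slipping point N = 284.9 N.
Substituting: 284.9×4.134 = 151.2 + 271.8·d ⇒ d = (1178 − 151.2) / 271.8 = 3.78 m.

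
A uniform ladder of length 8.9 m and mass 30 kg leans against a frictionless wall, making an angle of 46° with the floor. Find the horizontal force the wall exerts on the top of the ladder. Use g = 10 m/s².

Take moments about the foot of the ladder.
Ladder weight 30×10 = 300 N acts at 4.45 m along the ladder; its horizontal arm is 4.45·cos46° = 3.091 m → τ = 927.3 N·m clockwise.
Wall normal N acts horizontally at the top; its moment arm is the height L sinθ = 8.9·sin46° = 6.402 m, counterclockwise.
Balancing moments: N × 6.402 = 927.3, giving N = 145 N.

N_wall ≈ 145 N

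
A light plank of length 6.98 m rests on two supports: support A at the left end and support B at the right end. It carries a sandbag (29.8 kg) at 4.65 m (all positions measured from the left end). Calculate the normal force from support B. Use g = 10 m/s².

R_B ≈ 199 N

About support A:
Sandbag: 29.8 × 10 = 298 N down at 4.65 m → arm 4.65 m, τ = 298 × 4.65 = 1386 N·m clockwise.
Net load moment about support A = 1386 N·m clockwise.
Reaction R at support B is upward at 6.98 m, arm 6.98 m → moment R × 6.98 counterclockwise.
Setting net torque to zero: R × 6.98 = 1386 → R = 199 N.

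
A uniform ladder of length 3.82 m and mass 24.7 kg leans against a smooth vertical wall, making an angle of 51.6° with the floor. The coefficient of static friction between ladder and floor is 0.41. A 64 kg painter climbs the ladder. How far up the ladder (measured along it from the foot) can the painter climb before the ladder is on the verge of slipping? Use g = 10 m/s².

Taking torques about the foot of the ladder:
Ladder weight 24.7×10 = 247 N acts at 1.91 m along the ladder; its horizontal arm is 1.91·cos51.6° = 1.186 m → τ = 292.9 N·m clockwise.
Painter weight 64×10 = 640 N at distance d → arm d·cos51.6° → τ = 640·d·0.6211 clockwise.
Wall normal N at the top has arm L sinθ = 2.994 m counterclockwise, so Στ = 0 gives N·2.994 = 292.9 + 397.5·d.
ΣFy = 0 ⇒ N_floor = 887 N, so the maximum friction is μ_s·N_floor = 0.41×887 = 363.7 N. ΣFx = 0 ⇒ N_wall = f, so at the slipping point N = 363.7 N.
Substituting: 363.7×2.994 = 292.9 + 397.5·d ⇒ d = (1089 − 292.9) / 397.5 = 2 m.

d ≈ 2 m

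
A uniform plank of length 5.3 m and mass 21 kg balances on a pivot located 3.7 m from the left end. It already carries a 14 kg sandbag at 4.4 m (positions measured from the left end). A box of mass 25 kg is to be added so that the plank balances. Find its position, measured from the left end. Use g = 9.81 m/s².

Taking torques about the pivot (at 3.7 m from the left end):
Beam weight: 21 × 9.81 = 206 N down at 2.65 m → arm 1.05 m, τ = 206 × 1.05 = 216.3 N·m counterclockwise.
Sandbag: 14 × 9.81 = 137.3 N down at 4.4 m → arm 0.7 m, τ = 137.3 × 0.7 = 96.11 N·m clockwise.
Net moment of existing loads = 120.2 N·m counterclockwise.
The box weighs 25 × 9.81 = 245.2 N and must supply an equal clockwise moment, so its lever arm about the pivot is 120.2 / 245.2 = 0.49 m.
That puts it at 3.7 + 0.49 = 4.19 m from the left end.

x ≈ 4.19 m from the left end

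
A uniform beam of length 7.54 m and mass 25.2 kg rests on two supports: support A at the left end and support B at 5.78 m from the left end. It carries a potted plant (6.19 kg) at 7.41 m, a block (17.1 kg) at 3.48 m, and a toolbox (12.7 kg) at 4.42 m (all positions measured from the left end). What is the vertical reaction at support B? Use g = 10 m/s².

Sum moments about support A (its reaction then has zero moment arm).
Beam weight: 25.2 × 10 = 252 N down at 3.77 m → arm 3.77 m, τ = 252 × 3.77 = 950 N·m clockwise.
Potted plant: 6.19 × 10 = 61.9 N down at 7.41 m → arm 7.41 m, τ = 61.9 × 7.41 = 458.7 N·m clockwise.
Block: 17.1 × 10 = 171 N down at 3.48 m → arm 3.48 m, τ = 171 × 3.48 = 595.1 N·m clockwise.
Toolbox: 12.7 × 10 = 127 N down at 4.42 m → arm 4.42 m, τ = 127 × 4.42 = 561.3 N·m clockwise.
Net load moment about support A = 2565 N·m clockwise.
Reaction R at support B is upward at 5.78 m, arm 5.78 m → moment R × 5.78 counterclockwise.
For rotational equilibrium, R × 5.78 = 2565, so R = 444 N.

R_B ≈ 444 N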